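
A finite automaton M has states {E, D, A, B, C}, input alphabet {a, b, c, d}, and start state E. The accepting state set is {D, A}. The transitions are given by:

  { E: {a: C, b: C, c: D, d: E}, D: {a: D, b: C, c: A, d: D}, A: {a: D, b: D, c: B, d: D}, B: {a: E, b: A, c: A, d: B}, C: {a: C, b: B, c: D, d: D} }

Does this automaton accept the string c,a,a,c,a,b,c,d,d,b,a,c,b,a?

start at E
read 'c': E → D
read 'a': D → D
read 'a': D → D
read 'c': D → A
read 'a': A → D
read 'b': D → C
read 'c': C → D
read 'd': D → D
read 'd': D → D
read 'b': D → C
read 'a': C → C
read 'c': C → D
read 'b': D → C
read 'a': C → C
End state C is not accepting.

No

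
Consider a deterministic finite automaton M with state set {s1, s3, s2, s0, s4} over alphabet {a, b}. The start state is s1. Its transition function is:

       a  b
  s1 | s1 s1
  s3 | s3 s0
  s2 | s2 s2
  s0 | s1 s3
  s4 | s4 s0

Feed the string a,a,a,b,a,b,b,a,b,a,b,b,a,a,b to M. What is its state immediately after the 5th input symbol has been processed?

s1

start at s1
read 'a': s1 → s1
read 'a': s1 → s1
read 'a': s1 → s1
read 'b': s1 → s1
read 'a': s1 → s1
After 5 symbols: s1.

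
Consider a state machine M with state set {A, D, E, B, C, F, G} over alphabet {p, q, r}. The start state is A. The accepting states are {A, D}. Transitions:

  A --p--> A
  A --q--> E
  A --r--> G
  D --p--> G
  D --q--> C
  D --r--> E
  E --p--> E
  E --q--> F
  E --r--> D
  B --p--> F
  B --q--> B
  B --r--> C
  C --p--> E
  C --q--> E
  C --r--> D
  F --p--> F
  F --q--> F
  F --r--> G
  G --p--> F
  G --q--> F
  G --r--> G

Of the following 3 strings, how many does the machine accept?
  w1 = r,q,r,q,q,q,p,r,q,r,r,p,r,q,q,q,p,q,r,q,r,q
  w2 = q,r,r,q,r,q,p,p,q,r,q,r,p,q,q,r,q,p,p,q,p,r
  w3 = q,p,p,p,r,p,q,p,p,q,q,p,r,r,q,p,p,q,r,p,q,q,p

w1:
  start at A
  read 'r': A → G
  read 'q': G → F
  read 'r': F → G
  read 'q': G → F
  read 'q': F → F
  read 'q': F → F
  read 'p': F → F
  read 'r': F → G
  read 'q': G → F
  read 'r': F → G
  read 'r': G → G
  read 'p': G → F
  read 'r': F → G
  read 'q': G → F
  read 'q': F → F
  read 'q': F → F
  read 'p': F → F
  read 'q': F → F
  read 'r': F → G
  read 'q': G → F
  read 'r': F → G
  read 'q': G → F
  end F, rejected
w2:
  start at A
  read 'q': A → E
  read 'r': E → D
  read 'r': D → E
  read 'q': E → F
  read 'r': F → G
  read 'q': G → F
  read 'p': F → F
  read 'p': F → F
  read 'q': F → F
  read 'r': F → G
  read 'q': G → F
  read 'r': F → G
  read 'p': G → F
  read 'q': F → F
  read 'q': F → F
  read 'r': F → G
  read 'q': G → F
  read 'p': F → F
  read 'p': F → F
  read 'q': F → F
  read 'p': F → F
  read 'r': F → G
  end G, rejected
w3:
  start at A
  read 'q': A → E
  read 'p': E → E
  read 'p': E → E
  read 'p': E → E
  read 'r': E → D
  read 'p': D → G
  read 'q': G → F
  read 'p': F → F
  read 'p': F → F
  read 'q': F → F
  read 'q': F → F
  read 'p': F → F
  read 'r': F → G
  read 'r': G → G
  read 'q': G → F
  read 'p': F → F
  read 'p': F → F
  read 'q': F → F
  read 'r': F → G
  read 'p': G → F
  read 'q': F → F
  read 'q': F → F
  read 'p': F → F
  end F, rejected

0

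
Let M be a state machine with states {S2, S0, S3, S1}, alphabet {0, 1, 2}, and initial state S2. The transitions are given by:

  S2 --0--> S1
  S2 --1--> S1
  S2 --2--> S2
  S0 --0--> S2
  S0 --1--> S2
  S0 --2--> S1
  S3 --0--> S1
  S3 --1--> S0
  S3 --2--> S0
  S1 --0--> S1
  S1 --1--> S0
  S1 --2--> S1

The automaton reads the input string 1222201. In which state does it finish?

Trace: S2 -1-> S1 -2-> S1 -2-> S1 -2-> S1 -2-> S1 -0-> S1 -1-> S0

S0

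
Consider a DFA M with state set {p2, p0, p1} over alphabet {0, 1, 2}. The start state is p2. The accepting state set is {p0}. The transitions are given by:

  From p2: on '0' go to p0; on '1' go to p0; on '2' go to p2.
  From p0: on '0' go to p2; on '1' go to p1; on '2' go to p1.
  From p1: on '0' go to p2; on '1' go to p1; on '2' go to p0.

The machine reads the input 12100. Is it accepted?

p2 → p0 → p1 → p1 → p2 → p0
End state p0 is accepting.

Yes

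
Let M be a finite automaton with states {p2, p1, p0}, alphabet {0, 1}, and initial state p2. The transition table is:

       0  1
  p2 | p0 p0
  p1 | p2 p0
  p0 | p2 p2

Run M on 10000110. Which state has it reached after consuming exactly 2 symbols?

Trace: p2 -1-> p0 -0-> p2
After 2 symbols: p2.

p2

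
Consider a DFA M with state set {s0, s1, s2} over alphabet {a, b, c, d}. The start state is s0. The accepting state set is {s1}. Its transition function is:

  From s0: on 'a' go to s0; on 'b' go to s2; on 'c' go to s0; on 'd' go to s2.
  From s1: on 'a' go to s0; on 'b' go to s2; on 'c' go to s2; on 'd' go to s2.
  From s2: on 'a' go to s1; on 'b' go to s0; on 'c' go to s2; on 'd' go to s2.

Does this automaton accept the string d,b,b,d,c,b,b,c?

No

Trace: s0 -d-> s2 -b-> s0 -b-> s2 -d-> s2 -c-> s2 -b-> s0 -b-> s2 -c-> s2
End state s2 is not accepting.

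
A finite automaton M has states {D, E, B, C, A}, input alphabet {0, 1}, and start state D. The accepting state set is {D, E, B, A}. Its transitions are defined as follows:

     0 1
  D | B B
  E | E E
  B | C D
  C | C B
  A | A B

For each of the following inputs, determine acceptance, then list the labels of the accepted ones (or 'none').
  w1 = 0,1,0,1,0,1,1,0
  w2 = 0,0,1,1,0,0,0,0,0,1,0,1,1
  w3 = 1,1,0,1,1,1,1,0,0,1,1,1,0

w2

w1: D → B → D → B → D → B → D → B → C  → end C, rejected
w2: D → B → C → B → D → B → C → C → C → C → B → C → B → D  → end D, accepted
w3: D → B → D → B → D → B → D → B → C → C → B → D → B → C  → end C, rejected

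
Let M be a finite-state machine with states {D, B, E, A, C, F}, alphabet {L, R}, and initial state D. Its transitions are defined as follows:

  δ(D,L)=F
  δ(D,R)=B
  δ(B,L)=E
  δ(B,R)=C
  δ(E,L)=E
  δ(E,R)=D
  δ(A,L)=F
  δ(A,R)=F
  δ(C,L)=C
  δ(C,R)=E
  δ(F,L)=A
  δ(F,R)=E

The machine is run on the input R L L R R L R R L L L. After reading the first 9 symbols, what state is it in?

E

Trace: D -R-> B -L-> E -L-> E -R-> D -R-> B -L-> E -R-> D -R-> B -L-> E
After 9 symbols: E.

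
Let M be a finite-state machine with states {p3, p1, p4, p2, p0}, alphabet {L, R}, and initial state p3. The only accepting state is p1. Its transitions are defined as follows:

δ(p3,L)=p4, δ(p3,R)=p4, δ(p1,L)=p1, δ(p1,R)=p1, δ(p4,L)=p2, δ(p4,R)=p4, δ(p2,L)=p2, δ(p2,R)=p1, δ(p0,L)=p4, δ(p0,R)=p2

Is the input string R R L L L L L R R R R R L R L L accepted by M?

Yes

p3 → p4 → p4 → p2 → p2 → p2 → p2 → p2 → p1 → p1 → p1 → p1 → p1 → p1 → p1 → p1 → p1
End state p1 is accepting.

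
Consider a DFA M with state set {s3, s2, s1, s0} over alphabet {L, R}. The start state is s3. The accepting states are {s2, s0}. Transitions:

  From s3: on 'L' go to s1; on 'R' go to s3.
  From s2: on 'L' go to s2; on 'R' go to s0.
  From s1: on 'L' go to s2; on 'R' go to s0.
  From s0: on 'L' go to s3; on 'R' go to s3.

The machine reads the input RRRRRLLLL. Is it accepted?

s3 → s3 → s3 → s3 → s3 → s3 → s1 → s2 → s2 → s2
End state s2 is accepting.

Yes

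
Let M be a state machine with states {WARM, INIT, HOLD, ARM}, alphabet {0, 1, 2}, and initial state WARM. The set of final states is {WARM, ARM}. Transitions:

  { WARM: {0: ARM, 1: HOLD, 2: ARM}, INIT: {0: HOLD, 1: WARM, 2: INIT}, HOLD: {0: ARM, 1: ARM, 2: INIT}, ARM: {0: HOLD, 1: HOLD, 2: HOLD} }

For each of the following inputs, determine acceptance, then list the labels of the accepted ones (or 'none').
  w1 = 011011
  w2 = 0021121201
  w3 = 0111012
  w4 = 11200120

w1: WARM → ARM → HOLD → ARM → HOLD → ARM → HOLD  → end HOLD, rejected
w2: WARM → ARM → HOLD → INIT → WARM → HOLD → INIT → WARM → ARM → HOLD → ARM  → end ARM, accepted
w3: WARM → ARM → HOLD → ARM → HOLD → ARM → HOLD → INIT  → end INIT, rejected
w4: WARM → HOLD → ARM → HOLD → ARM → HOLD → ARM → HOLD → ARM  → end ARM, accepted

w2, w4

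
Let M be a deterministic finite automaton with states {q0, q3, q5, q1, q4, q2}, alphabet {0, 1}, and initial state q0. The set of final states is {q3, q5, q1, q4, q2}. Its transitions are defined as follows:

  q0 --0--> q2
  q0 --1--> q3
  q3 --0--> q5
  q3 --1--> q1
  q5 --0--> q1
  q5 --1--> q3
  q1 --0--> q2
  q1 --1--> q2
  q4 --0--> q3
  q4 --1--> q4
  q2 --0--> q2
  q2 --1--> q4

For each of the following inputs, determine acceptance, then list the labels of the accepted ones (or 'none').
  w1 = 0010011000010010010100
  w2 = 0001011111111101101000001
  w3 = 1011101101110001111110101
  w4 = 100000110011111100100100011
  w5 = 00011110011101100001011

w1, w2, w3, w4, w5

w1: q0 → q2 → q2 → q4 → q3 → q5 → q3 → q1 → q2 → q2 → q2 → q2 → q4 → q3 → q5 → q3 → q5 → q1 → q2 → q2 → q4 → q3 → q5  → end q5, accepted
w2: q0 → q2 → q2 → q2 → q4 → q3 → q1 → q2 → q4 → q4 → q4 → q4 → q4 → q4 → q4 → q3 → q1 → q2 → q2 → q4 → q3 → q5 → q1 → q2 → q2 → q4  → end q4, accepted
w3: q0 → q3 → q5 → q3 → q1 → q2 → q2 → q4 → q4 → q3 → q1 → q2 → q4 → q3 → q5 → q1 → q2 → q4 → q4 → q4 → q4 → q4 → q3 → q1 → q2 → q4  → end q4, accepted
w4: q0 → q3 → q5 → q1 → q2 → q2 → q2 → q4 → q4 → q3 → q5 → q3 → q1 → q2 → q4 → q4 → q4 → q3 → q5 → q3 → q5 → q1 → q2 → q2 → q2 → q2 → q4 → q4  → end q4, accepted
w5: q0 → q2 → q2 → q2 → q4 → q4 → q4 → q4 → q3 → q5 → q3 → q1 → q2 → q2 → q4 → q4 → q3 → q5 → q1 → q2 → q4 → q3 → q1 → q2  → end q2, accepted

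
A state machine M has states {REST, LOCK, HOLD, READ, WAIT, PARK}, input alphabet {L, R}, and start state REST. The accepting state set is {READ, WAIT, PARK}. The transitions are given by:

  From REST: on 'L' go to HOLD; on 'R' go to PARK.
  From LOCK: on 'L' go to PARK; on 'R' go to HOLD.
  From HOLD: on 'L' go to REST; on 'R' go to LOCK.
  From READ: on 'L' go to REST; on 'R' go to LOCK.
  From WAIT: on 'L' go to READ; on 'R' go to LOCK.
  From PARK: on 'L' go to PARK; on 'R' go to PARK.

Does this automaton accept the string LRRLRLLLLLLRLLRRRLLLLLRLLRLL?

Trace: REST -L-> HOLD -R-> LOCK -R-> HOLD -L-> REST -R-> PARK -L-> PARK -L-> PARK -L-> PARK -L-> PARK -L-> PARK -L-> PARK -R-> PARK -L-> PARK -L-> PARK -R-> PARK -R-> PARK -R-> PARK -L-> PARK -L-> PARK -L-> PARK -L-> PARK -L-> PARK -R-> PARK -L-> PARK -L-> PARK -R-> PARK -L-> PARK -L-> PARK
End state PARK is accepting.

Yes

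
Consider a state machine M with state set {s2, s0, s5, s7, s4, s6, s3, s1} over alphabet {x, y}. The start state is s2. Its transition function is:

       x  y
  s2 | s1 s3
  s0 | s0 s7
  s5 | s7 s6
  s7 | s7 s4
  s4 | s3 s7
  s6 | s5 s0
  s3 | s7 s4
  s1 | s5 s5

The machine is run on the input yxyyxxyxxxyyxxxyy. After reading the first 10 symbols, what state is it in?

s7

Trace: s2 -y-> s3 -x-> s7 -y-> s4 -y-> s7 -x-> s7 -x-> s7 -y-> s4 -x-> s3 -x-> s7 -x-> s7
After 10 symbols: s7.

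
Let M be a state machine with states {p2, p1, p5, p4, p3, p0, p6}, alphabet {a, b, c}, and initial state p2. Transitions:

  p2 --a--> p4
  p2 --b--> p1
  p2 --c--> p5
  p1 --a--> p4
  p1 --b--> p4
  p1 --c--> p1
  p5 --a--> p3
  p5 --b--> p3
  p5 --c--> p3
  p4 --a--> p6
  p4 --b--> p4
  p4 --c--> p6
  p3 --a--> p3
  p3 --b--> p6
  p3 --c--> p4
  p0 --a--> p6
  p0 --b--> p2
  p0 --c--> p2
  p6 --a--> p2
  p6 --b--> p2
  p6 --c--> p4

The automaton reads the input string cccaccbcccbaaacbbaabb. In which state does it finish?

p2 → p5 → p3 → p4 → p6 → p4 → p6 → p2 → p5 → p3 → p4 → p4 → p6 → p2 → p4 → p6 → p2 → p1 → p4 → p6 → p2 → p1

p1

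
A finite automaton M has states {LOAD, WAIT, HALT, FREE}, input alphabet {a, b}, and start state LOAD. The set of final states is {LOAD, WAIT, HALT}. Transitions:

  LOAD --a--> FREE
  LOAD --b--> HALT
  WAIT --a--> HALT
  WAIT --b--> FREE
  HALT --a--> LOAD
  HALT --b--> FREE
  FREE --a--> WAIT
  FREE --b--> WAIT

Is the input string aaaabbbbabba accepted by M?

Yes

Trace: LOAD -a-> FREE -a-> WAIT -a-> HALT -a-> LOAD -b-> HALT -b-> FREE -b-> WAIT -b-> FREE -a-> WAIT -b-> FREE -b-> WAIT -a-> HALT
End state HALT is accepting.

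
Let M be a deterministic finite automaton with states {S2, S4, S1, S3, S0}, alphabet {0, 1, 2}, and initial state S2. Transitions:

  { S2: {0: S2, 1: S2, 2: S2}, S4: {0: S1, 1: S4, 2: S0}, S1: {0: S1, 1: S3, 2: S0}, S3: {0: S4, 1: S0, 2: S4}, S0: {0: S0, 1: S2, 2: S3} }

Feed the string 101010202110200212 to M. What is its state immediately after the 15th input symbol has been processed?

S2 → S2 → S2 → S2 → S2 → S2 → S2 → S2 → S2 → S2 → S2 → S2 → S2 → S2 → S2 → S2
After 15 symbols: S2.

S2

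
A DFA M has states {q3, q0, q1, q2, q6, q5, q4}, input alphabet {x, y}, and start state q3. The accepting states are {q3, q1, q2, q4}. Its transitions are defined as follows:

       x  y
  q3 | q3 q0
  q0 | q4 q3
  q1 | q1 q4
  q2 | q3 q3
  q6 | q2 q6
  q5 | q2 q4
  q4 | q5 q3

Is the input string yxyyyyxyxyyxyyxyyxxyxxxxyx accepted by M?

start at q3
read 'y': q3 → q0
read 'x': q0 → q4
read 'y': q4 → q3
read 'y': q3 → q0
read 'y': q0 → q3
read 'y': q3 → q0
read 'x': q0 → q4
read 'y': q4 → q3
read 'x': q3 → q3
read 'y': q3 → q0
read 'y': q0 → q3
read 'x': q3 → q3
read 'y': q3 → q0
read 'y': q0 → q3
read 'x': q3 → q3
read 'y': q3 → q0
read 'y': q0 → q3
read 'x': q3 → q3
read 'x': q3 → q3
read 'y': q3 → q0
read 'x': q0 → q4
read 'x': q4 → q5
read 'x': q5 → q2
read 'x': q2 → q3
read 'y': q3 → q0
read 'x': q0 → q4
End state q4 is accepting.

Yes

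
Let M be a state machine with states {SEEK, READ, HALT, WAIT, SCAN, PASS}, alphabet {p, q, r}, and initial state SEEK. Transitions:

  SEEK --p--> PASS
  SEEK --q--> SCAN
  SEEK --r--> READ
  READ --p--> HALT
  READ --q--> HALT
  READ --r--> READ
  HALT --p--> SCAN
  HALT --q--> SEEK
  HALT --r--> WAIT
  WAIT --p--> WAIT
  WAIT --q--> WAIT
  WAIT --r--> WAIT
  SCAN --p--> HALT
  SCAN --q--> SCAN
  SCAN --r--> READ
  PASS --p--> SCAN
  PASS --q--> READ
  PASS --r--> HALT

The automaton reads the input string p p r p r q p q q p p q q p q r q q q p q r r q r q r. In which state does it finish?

Trace: SEEK -p-> PASS -p-> SCAN -r-> READ -p-> HALT -r-> WAIT -q-> WAIT -p-> WAIT -q-> WAIT -q-> WAIT -p-> WAIT -p-> WAIT -q-> WAIT -q-> WAIT -p-> WAIT -q-> WAIT -r-> WAIT -q-> WAIT -q-> WAIT -q-> WAIT -p-> WAIT -q-> WAIT -r-> WAIT -r-> WAIT -q-> WAIT -r-> WAIT -q-> WAIT -r-> WAIT

WAIT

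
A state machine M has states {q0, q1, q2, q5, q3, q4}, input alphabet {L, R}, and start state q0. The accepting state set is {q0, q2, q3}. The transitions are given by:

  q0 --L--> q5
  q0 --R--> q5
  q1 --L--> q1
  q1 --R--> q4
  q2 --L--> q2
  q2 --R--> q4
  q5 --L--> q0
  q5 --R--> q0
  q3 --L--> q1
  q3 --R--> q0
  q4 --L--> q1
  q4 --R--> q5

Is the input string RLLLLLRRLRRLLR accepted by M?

start at q0
read 'R': q0 → q5
read 'L': q5 → q0
read 'L': q0 → q5
read 'L': q5 → q0
read 'L': q0 → q5
read 'L': q5 → q0
read 'R': q0 → q5
read 'R': q5 → q0
read 'L': q0 → q5
read 'R': q5 → q0
read 'R': q0 → q5
read 'L': q5 → q0
read 'L': q0 → q5
read 'R': q5 → q0
End state q0 is accepting.

Yes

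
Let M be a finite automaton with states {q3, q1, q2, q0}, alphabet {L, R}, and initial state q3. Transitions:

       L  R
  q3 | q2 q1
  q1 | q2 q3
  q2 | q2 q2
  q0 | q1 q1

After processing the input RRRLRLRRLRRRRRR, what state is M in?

q2

start at q3
read 'R': q3 → q1
read 'R': q1 → q3
read 'R': q3 → q1
read 'L': q1 → q2
read 'R': q2 → q2
read 'L': q2 → q2
read 'R': q2 → q2
read 'R': q2 → q2
read 'L': q2 → q2
read 'R': q2 → q2
read 'R': q2 → q2
read 'R': q2 → q2
read 'R': q2 → q2
read 'R': q2 → q2
read 'R': q2 → q2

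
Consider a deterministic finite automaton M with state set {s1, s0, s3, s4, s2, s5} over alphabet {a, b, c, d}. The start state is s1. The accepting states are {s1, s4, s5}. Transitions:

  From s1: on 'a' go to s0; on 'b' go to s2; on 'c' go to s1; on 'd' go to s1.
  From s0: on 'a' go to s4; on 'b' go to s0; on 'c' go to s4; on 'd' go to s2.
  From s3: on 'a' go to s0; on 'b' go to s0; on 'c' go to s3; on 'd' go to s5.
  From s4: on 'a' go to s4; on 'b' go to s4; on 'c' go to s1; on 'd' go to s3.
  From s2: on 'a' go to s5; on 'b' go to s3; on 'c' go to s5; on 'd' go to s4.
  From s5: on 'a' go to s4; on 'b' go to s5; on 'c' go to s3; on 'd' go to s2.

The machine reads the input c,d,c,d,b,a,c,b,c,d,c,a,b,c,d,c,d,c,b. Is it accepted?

No

s1 → s1 → s1 → s1 → s1 → s2 → s5 → s3 → s0 → s4 → s3 → s3 → s0 → s0 → s4 → s3 → s3 → s5 → s3 → s0
End state s0 is not accepting.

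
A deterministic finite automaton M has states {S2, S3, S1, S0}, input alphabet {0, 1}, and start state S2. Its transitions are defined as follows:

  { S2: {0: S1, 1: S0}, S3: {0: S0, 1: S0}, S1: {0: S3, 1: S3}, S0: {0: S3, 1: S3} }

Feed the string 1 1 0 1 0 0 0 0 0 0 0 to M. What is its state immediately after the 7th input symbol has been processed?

S0

start at S2
read '1': S2 → S0
read '1': S0 → S3
read '0': S3 → S0
read '1': S0 → S3
read '0': S3 → S0
read '0': S0 → S3
read '0': S3 → S0
After 7 symbols: S0.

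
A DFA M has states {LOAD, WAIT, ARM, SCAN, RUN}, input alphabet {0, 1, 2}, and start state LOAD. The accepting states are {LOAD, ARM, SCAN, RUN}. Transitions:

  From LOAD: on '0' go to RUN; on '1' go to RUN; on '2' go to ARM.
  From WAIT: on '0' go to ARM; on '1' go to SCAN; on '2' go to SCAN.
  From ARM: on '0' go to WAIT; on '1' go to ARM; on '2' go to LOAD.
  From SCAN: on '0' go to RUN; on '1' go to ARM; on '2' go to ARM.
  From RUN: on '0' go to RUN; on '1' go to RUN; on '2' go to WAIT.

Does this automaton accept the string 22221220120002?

Yes

Trace: LOAD -2-> ARM -2-> LOAD -2-> ARM -2-> LOAD -1-> RUN -2-> WAIT -2-> SCAN -0-> RUN -1-> RUN -2-> WAIT -0-> ARM -0-> WAIT -0-> ARM -2-> LOAD
End state LOAD is accepting.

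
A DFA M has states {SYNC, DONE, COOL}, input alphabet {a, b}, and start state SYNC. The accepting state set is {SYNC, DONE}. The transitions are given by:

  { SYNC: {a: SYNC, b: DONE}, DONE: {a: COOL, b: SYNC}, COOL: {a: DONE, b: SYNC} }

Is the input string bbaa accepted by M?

Yes

start at SYNC
read 'b': SYNC → DONE
read 'b': DONE → SYNC
read 'a': SYNC → SYNC
read 'a': SYNC → SYNC
End state SYNC is accepting.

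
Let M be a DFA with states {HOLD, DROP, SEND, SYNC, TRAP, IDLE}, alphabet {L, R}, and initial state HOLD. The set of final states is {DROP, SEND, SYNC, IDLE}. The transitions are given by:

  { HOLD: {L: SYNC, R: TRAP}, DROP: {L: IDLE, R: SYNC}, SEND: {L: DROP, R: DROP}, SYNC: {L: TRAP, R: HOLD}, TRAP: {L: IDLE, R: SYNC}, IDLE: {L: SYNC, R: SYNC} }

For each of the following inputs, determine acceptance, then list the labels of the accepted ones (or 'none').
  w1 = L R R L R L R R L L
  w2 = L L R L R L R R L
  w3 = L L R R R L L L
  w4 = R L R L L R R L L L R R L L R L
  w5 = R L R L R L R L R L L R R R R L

w1: Trace: HOLD -L-> SYNC -R-> HOLD -R-> TRAP -L-> IDLE -R-> SYNC -L-> TRAP -R-> SYNC -R-> HOLD -L-> SYNC -L-> TRAP  → end TRAP, rejected
w2: Trace: HOLD -L-> SYNC -L-> TRAP -R-> SYNC -L-> TRAP -R-> SYNC -L-> TRAP -R-> SYNC -R-> HOLD -L-> SYNC  → end SYNC, accepted
w3: Trace: HOLD -L-> SYNC -L-> TRAP -R-> SYNC -R-> HOLD -R-> TRAP -L-> IDLE -L-> SYNC -L-> TRAP  → end TRAP, rejected
w4: Trace: HOLD -R-> TRAP -L-> IDLE -R-> SYNC -L-> TRAP -L-> IDLE -R-> SYNC -R-> HOLD -L-> SYNC -L-> TRAP -L-> IDLE -R-> SYNC -R-> HOLD -L-> SYNC -L-> TRAP -R-> SYNC -L-> TRAP  → end TRAP, rejected
w5: Trace: HOLD -R-> TRAP -L-> IDLE -R-> SYNC -L-> TRAP -R-> SYNC -L-> TRAP -R-> SYNC -L-> TRAP -R-> SYNC -L-> TRAP -L-> IDLE -R-> SYNC -R-> HOLD -R-> TRAP -R-> SYNC -L-> TRAP  → end TRAP, rejected

w2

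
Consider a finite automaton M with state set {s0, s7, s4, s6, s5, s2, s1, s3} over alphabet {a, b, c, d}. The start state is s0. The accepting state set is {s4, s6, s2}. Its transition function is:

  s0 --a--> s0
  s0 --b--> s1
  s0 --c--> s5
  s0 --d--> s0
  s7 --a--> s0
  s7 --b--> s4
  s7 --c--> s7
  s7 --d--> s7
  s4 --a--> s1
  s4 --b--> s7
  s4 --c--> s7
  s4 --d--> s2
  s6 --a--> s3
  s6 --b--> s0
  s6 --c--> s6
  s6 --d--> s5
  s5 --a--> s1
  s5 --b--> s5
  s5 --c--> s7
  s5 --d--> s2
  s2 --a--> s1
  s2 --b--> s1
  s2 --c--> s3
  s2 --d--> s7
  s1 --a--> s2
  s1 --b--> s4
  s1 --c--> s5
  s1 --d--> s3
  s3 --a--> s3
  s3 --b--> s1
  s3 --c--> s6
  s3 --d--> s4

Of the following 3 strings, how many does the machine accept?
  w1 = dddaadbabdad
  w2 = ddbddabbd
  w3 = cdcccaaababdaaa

w1:
  start at s0
  read 'd': s0 → s0
  read 'd': s0 → s0
  read 'd': s0 → s0
  read 'a': s0 → s0
  read 'a': s0 → s0
  read 'd': s0 → s0
  read 'b': s0 → s1
  read 'a': s1 → s2
  read 'b': s2 → s1
  read 'd': s1 → s3
  read 'a': s3 → s3
  read 'd': s3 → s4
  end s4, accepted
w2:
  start at s0
  read 'd': s0 → s0
  read 'd': s0 → s0
  read 'b': s0 → s1
  read 'd': s1 → s3
  read 'd': s3 → s4
  read 'a': s4 → s1
  read 'b': s1 → s4
  read 'b': s4 → s7
  read 'd': s7 → s7
  end s7, rejected
w3:
  start at s0
  read 'c': s0 → s5
  read 'd': s5 → s2
  read 'c': s2 → s3
  read 'c': s3 → s6
  read 'c': s6 → s6
  read 'a': s6 → s3
  read 'a': s3 → s3
  read 'a': s3 → s3
  read 'b': s3 → s1
  read 'a': s1 → s2
  read 'b': s2 → s1
  read 'd': s1 → s3
  read 'a': s3 → s3
  read 'a': s3 → s3
  read 'a': s3 → s3
  end s3, rejected

1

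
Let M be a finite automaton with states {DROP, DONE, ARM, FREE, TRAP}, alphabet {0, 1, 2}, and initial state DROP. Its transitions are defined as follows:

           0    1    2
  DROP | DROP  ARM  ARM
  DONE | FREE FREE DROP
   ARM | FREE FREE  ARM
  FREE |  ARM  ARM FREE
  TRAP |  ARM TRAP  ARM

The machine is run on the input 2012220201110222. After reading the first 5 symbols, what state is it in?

ARM

start at DROP
read '2': DROP → ARM
read '0': ARM → FREE
read '1': FREE → ARM
read '2': ARM → ARM
read '2': ARM → ARM
After 5 symbols: ARM.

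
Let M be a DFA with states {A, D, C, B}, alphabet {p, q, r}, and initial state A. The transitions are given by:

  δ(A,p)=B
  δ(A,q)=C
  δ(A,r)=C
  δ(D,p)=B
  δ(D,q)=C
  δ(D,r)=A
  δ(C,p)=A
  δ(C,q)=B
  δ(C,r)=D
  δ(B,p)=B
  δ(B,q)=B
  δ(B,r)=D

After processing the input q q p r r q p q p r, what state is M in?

C

Trace: A -q-> C -q-> B -p-> B -r-> D -r-> A -q-> C -p-> A -q-> C -p-> A -r-> C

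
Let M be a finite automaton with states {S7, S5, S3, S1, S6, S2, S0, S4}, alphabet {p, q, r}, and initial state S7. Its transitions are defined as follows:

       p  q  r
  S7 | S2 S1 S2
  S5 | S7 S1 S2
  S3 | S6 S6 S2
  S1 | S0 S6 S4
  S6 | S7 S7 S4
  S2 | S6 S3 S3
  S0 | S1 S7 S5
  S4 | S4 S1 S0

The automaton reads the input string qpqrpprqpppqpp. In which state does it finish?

S7

Trace: S7 -q-> S1 -p-> S0 -q-> S7 -r-> S2 -p-> S6 -p-> S7 -r-> S2 -q-> S3 -p-> S6 -p-> S7 -p-> S2 -q-> S3 -p-> S6 -p-> S7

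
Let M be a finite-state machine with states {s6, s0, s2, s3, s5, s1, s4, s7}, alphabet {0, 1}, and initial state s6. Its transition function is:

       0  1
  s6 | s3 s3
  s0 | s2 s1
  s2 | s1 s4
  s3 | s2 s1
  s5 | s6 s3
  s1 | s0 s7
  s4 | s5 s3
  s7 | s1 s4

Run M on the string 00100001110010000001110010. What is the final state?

s2

s6 → s3 → s2 → s4 → s5 → s6 → s3 → s2 → s4 → s3 → s1 → s0 → s2 → s4 → s5 → s6 → s3 → s2 → s1 → s0 → s1 → s7 → s4 → s5 → s6 → s3 → s2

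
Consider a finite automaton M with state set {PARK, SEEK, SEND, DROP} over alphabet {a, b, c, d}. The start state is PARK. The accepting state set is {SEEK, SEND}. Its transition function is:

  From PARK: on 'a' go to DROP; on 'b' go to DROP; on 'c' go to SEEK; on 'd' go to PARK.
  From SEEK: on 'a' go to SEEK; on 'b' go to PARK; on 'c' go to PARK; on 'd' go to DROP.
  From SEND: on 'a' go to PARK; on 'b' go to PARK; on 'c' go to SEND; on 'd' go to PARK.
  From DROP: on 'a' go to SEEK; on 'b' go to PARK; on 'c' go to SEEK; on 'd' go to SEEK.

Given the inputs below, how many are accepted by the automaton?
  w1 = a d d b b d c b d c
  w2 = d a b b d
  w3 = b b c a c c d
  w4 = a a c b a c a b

w1: Trace: PARK -a-> DROP -d-> SEEK -d-> DROP -b-> PARK -b-> DROP -d-> SEEK -c-> PARK -b-> DROP -d-> SEEK -c-> PARK  → end PARK, rejected
w2: Trace: PARK -d-> PARK -a-> DROP -b-> PARK -b-> DROP -d-> SEEK  → end SEEK, accepted
w3: Trace: PARK -b-> DROP -b-> PARK -c-> SEEK -a-> SEEK -c-> PARK -c-> SEEK -d-> DROP  → end DROP, rejected
w4: Trace: PARK -a-> DROP -a-> SEEK -c-> PARK -b-> DROP -a-> SEEK -c-> PARK -a-> DROP -b-> PARK  → end PARK, rejected

1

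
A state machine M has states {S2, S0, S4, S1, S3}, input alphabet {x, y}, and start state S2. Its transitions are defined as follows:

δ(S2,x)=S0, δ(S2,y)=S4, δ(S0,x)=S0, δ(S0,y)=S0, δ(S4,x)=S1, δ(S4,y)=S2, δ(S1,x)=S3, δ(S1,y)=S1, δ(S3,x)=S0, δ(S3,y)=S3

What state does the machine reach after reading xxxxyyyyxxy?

S2 → S0 → S0 → S0 → S0 → S0 → S0 → S0 → S0 → S0 → S0 → S0

S0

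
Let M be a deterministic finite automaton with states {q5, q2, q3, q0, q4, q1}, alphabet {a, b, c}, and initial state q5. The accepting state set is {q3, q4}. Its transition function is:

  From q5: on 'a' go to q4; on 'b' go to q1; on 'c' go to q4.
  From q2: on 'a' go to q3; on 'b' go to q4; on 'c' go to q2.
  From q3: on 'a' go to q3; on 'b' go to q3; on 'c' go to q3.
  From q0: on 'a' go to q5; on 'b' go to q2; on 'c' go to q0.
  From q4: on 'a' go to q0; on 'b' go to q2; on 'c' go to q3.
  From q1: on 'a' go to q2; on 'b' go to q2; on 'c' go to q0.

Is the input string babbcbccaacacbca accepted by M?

start at q5
read 'b': q5 → q1
read 'a': q1 → q2
read 'b': q2 → q4
read 'b': q4 → q2
read 'c': q2 → q2
read 'b': q2 → q4
read 'c': q4 → q3
read 'c': q3 → q3
read 'a': q3 → q3
read 'a': q3 → q3
read 'c': q3 → q3
read 'a': q3 → q3
read 'c': q3 → q3
read 'b': q3 → q3
read 'c': q3 → q3
read 'a': q3 → q3
End state q3 is accepting.

Yes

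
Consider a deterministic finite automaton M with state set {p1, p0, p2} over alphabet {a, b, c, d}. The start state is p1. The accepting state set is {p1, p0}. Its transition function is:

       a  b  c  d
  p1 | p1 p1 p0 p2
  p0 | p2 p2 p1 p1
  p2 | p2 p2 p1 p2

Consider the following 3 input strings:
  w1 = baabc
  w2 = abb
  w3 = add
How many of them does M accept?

2

w1: p1 → p1 → p1 → p1 → p1 → p0  → end p0, accepted
w2: p1 → p1 → p1 → p1  → end p1, accepted
w3: p1 → p1 → p2 → p2  → end p2, rejected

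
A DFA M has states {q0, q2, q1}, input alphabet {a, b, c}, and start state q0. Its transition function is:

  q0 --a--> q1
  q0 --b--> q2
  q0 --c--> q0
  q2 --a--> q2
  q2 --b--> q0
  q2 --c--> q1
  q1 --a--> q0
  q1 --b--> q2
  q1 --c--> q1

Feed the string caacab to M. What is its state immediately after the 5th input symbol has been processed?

q0 → q0 → q1 → q0 → q0 → q1
After 5 symbols: q1.

q1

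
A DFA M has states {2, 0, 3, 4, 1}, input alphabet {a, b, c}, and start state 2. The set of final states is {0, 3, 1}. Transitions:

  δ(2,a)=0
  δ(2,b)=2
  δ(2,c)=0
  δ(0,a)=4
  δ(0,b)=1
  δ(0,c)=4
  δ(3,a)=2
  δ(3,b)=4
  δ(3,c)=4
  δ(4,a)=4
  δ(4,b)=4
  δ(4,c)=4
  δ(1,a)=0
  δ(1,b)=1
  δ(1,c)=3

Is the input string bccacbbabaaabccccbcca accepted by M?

No

start at 2
read 'b': 2 → 2
read 'c': 2 → 0
read 'c': 0 → 4
read 'a': 4 → 4
read 'c': 4 → 4
read 'b': 4 → 4
read 'b': 4 → 4
read 'a': 4 → 4
read 'b': 4 → 4
read 'a': 4 → 4
read 'a': 4 → 4
read 'a': 4 → 4
read 'b': 4 → 4
read 'c': 4 → 4
read 'c': 4 → 4
read 'c': 4 → 4
read 'c': 4 → 4
read 'b': 4 → 4
read 'c': 4 → 4
read 'c': 4 → 4
read 'a': 4 → 4
End state 4 is not accepting.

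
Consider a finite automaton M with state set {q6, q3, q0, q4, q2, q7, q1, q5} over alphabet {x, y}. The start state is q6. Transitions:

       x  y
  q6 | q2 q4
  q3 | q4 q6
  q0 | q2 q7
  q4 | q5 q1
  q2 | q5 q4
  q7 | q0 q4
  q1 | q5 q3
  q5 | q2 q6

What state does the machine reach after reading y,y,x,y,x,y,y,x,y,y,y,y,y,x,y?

q4

Trace: q6 -y-> q4 -y-> q1 -x-> q5 -y-> q6 -x-> q2 -y-> q4 -y-> q1 -x-> q5 -y-> q6 -y-> q4 -y-> q1 -y-> q3 -y-> q6 -x-> q2 -y-> q4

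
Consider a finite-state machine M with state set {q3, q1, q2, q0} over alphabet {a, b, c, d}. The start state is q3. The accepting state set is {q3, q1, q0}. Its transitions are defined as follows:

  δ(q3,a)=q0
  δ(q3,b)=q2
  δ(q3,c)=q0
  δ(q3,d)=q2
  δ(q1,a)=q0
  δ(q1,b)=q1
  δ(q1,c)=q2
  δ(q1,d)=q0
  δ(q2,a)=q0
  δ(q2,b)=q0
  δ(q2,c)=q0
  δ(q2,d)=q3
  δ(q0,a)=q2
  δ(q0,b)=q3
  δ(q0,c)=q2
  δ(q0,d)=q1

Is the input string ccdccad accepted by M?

Trace: q3 -c-> q0 -c-> q2 -d-> q3 -c-> q0 -c-> q2 -a-> q0 -d-> q1
End state q1 is accepting.

Yes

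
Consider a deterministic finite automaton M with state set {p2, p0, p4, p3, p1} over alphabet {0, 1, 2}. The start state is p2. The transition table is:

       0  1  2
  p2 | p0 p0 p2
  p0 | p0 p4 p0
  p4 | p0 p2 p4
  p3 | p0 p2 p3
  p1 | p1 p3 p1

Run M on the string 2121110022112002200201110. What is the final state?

start at p2
read '2': p2 → p2
read '1': p2 → p0
read '2': p0 → p0
read '1': p0 → p4
read '1': p4 → p2
read '1': p2 → p0
read '0': p0 → p0
read '0': p0 → p0
read '2': p0 → p0
read '2': p0 → p0
read '1': p0 → p4
read '1': p4 → p2
read '2': p2 → p2
read '0': p2 → p0
read '0': p0 → p0
read '2': p0 → p0
read '2': p0 → p0
read '0': p0 → p0
read '0': p0 → p0
read '2': p0 → p0
read '0': p0 → p0
read '1': p0 → p4
read '1': p4 → p2
read '1': p2 → p0
read '0': p0 → p0

p0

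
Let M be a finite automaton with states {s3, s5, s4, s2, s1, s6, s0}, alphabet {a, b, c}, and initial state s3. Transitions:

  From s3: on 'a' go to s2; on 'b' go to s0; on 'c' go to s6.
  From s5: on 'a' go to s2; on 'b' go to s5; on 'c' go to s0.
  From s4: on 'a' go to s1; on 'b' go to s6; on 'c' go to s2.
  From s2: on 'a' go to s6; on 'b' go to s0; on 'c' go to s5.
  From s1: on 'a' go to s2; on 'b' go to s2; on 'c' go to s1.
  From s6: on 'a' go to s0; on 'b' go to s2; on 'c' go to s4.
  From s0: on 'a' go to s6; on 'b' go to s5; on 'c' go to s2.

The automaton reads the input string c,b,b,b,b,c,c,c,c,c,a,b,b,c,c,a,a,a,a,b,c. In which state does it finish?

s5

s3 → s6 → s2 → s0 → s5 → s5 → s0 → s2 → s5 → s0 → s2 → s6 → s2 → s0 → s2 → s5 → s2 → s6 → s0 → s6 → s2 → s5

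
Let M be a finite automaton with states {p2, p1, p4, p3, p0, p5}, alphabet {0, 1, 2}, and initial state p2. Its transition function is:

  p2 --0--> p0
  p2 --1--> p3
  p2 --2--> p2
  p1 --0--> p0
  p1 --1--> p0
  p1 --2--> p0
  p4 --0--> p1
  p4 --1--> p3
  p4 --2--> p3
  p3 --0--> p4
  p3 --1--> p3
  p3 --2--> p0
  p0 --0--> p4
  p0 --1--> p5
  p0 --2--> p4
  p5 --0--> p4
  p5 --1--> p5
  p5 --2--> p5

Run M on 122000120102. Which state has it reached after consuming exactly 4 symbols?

p1

Trace: p2 -1-> p3 -2-> p0 -2-> p4 -0-> p1
After 4 symbols: p1.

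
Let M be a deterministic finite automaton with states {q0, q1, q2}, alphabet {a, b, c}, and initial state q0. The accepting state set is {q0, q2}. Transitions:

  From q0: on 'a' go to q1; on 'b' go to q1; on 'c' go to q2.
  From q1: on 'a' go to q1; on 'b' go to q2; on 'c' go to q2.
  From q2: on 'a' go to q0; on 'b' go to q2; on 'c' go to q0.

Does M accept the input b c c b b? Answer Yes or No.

q0 → q1 → q2 → q0 → q1 → q2
End state q2 is accepting.

Yes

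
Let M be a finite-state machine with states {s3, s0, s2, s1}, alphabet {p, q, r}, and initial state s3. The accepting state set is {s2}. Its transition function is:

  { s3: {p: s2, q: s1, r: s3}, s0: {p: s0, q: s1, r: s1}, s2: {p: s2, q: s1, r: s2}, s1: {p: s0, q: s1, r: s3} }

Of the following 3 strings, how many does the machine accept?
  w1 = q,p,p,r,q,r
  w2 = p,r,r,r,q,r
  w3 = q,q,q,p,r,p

w1: Trace: s3 -q-> s1 -p-> s0 -p-> s0 -r-> s1 -q-> s1 -r-> s3  → end s3, rejected
w2: Trace: s3 -p-> s2 -r-> s2 -r-> s2 -r-> s2 -q-> s1 -r-> s3  → end s3, rejected
w3: Trace: s3 -q-> s1 -q-> s1 -q-> s1 -p-> s0 -r-> s1 -p-> s0  → end s0, rejected

0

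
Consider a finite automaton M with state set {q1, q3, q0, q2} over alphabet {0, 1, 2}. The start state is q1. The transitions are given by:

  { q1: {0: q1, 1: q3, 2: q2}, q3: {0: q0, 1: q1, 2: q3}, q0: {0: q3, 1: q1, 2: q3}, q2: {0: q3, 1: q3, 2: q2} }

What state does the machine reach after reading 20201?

Trace: q1 -2-> q2 -0-> q3 -2-> q3 -0-> q0 -1-> q1

q1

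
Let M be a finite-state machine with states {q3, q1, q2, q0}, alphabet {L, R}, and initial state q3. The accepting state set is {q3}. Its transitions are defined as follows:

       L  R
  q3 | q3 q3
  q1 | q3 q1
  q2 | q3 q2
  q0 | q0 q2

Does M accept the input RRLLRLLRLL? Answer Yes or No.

Yes

Trace: q3 -R-> q3 -R-> q3 -L-> q3 -L-> q3 -R-> q3 -L-> q3 -L-> q3 -R-> q3 -L-> q3 -L-> q3
End state q3 is accepting.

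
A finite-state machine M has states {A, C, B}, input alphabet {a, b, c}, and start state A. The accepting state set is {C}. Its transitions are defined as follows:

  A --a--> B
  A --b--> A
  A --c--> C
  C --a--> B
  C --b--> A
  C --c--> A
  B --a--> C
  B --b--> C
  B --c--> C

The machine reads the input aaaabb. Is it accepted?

Trace: A -a-> B -a-> C -a-> B -a-> C -b-> A -b-> A
End state A is not accepting.

No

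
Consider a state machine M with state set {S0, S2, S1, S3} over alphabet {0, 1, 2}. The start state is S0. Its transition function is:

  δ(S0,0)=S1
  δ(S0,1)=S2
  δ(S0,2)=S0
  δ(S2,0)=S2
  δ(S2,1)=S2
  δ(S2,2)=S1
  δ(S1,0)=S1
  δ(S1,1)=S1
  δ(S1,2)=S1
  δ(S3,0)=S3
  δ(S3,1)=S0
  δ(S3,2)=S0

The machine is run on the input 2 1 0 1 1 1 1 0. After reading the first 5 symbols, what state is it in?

S2

Trace: S0 -2-> S0 -1-> S2 -0-> S2 -1-> S2 -1-> S2
After 5 symbols: S2.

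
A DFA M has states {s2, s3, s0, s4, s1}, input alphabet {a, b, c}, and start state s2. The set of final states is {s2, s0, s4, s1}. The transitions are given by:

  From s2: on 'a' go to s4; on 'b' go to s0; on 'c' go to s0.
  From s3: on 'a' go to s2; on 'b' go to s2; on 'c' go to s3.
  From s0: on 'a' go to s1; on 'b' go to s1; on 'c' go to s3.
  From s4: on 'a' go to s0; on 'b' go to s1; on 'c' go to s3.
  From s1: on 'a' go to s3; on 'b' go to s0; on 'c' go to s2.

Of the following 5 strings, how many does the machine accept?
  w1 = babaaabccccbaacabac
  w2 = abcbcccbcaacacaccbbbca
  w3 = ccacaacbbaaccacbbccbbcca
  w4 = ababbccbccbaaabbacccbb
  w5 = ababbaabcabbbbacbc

w1: s2 → s0 → s1 → s0 → s1 → s3 → s2 → s0 → s3 → s3 → s3 → s3 → s2 → s4 → s0 → s3 → s2 → s0 → s1 → s2  → end s2, accepted
w2: s2 → s4 → s1 → s2 → s0 → s3 → s3 → s3 → s2 → s0 → s1 → s3 → s3 → s2 → s0 → s1 → s2 → s0 → s1 → s0 → s1 → s2 → s4  → end s4, accepted
w3: s2 → s0 → s3 → s2 → s0 → s1 → s3 → s3 → s2 → s0 → s1 → s3 → s3 → s3 → s2 → s0 → s1 → s0 → s3 → s3 → s2 → s0 → s3 → s3 → s2  → end s2, accepted
w4: s2 → s4 → s1 → s3 → s2 → s0 → s3 → s3 → s2 → s0 → s3 → s2 → s4 → s0 → s1 → s0 → s1 → s3 → s3 → s3 → s3 → s2 → s0  → end s0, accepted
w5: s2 → s4 → s1 → s3 → s2 → s0 → s1 → s3 → s2 → s0 → s1 → s0 → s1 → s0 → s1 → s3 → s3 → s2 → s0  → end s0, accepted

5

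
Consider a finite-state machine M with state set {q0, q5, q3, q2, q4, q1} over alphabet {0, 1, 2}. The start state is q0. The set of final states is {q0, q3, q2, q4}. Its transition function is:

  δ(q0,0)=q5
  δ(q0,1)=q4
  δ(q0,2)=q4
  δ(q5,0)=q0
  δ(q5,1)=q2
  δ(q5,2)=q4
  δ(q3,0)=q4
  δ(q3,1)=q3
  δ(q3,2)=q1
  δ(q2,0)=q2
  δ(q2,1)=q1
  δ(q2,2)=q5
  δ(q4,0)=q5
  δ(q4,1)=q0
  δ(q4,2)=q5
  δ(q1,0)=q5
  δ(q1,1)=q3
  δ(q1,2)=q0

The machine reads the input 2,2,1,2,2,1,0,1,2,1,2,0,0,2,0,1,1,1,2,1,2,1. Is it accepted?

start at q0
read '2': q0 → q4
read '2': q4 → q5
read '1': q5 → q2
read '2': q2 → q5
read '2': q5 → q4
read '1': q4 → q0
read '0': q0 → q5
read '1': q5 → q2
read '2': q2 → q5
read '1': q5 → q2
read '2': q2 → q5
read '0': q5 → q0
read '0': q0 → q5
read '2': q5 → q4
read '0': q4 → q5
read '1': q5 → q2
read '1': q2 → q1
read '1': q1 → q3
read '2': q3 → q1
read '1': q1 → q3
read '2': q3 → q1
read '1': q1 → q3
End state q3 is accepting.

Yes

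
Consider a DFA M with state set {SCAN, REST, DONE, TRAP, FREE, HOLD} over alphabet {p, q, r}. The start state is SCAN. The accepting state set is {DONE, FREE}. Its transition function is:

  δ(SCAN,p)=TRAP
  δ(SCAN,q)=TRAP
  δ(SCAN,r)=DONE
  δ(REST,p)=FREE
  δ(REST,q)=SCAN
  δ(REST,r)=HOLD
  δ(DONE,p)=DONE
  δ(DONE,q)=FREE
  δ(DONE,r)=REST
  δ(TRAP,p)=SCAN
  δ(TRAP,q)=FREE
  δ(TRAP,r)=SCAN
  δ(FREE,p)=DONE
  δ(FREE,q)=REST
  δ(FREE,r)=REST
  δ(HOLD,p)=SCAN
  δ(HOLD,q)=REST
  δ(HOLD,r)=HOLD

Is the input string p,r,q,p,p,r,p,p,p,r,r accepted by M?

SCAN → TRAP → SCAN → TRAP → SCAN → TRAP → SCAN → TRAP → SCAN → TRAP → SCAN → DONE
End state DONE is accepting.

Yes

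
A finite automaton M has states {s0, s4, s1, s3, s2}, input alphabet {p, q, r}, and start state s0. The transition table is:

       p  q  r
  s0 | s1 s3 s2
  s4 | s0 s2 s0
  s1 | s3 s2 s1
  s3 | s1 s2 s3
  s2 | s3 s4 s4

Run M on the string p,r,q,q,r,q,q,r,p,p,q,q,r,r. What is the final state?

Trace: s0 -p-> s1 -r-> s1 -q-> s2 -q-> s4 -r-> s0 -q-> s3 -q-> s2 -r-> s4 -p-> s0 -p-> s1 -q-> s2 -q-> s4 -r-> s0 -r-> s2

s2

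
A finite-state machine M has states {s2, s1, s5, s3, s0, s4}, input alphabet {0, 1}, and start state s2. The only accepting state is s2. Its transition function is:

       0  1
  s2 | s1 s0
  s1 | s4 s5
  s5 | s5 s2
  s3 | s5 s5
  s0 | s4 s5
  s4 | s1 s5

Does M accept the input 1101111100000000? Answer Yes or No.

No

start at s2
read '1': s2 → s0
read '1': s0 → s5
read '0': s5 → s5
read '1': s5 → s2
read '1': s2 → s0
read '1': s0 → s5
read '1': s5 → s2
read '1': s2 → s0
read '0': s0 → s4
read '0': s4 → s1
read '0': s1 → s4
read '0': s4 → s1
read '0': s1 → s4
read '0': s4 → s1
read '0': s1 → s4
read '0': s4 → s1
End state s1 is not accepting.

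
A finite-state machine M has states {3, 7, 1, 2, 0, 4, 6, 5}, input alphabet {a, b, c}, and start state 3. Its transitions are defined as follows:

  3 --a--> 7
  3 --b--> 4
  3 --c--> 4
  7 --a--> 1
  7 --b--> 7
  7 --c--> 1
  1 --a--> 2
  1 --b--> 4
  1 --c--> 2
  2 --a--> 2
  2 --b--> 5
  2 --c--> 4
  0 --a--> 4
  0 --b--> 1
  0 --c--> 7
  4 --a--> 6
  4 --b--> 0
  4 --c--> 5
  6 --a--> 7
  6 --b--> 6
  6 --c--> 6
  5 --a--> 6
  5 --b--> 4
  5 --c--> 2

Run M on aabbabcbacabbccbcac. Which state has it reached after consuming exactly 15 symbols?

2

start at 3
read 'a': 3 → 7
read 'a': 7 → 1
read 'b': 1 → 4
read 'b': 4 → 0
read 'a': 0 → 4
read 'b': 4 → 0
read 'c': 0 → 7
read 'b': 7 → 7
read 'a': 7 → 1
read 'c': 1 → 2
read 'a': 2 → 2
read 'b': 2 → 5
read 'b': 5 → 4
read 'c': 4 → 5
read 'c': 5 → 2
After 15 symbols: 2.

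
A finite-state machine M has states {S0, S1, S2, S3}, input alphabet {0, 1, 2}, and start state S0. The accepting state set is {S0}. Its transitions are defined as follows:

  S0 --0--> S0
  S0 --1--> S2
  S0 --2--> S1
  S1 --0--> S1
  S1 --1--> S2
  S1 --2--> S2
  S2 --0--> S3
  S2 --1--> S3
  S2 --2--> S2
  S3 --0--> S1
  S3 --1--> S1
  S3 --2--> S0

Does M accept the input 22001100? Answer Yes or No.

No

start at S0
read '2': S0 → S1
read '2': S1 → S2
read '0': S2 → S3
read '0': S3 → S1
read '1': S1 → S2
read '1': S2 → S3
read '0': S3 → S1
read '0': S1 → S1
End state S1 is not accepting.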